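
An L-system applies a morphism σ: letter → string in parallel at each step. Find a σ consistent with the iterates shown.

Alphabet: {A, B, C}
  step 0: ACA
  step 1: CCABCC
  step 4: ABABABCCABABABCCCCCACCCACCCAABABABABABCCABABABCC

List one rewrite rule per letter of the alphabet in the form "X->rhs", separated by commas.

A->CC, B->CA, C->AB

  step 0 ⇒ step 1: ACA ⇒ CC·AB·CC
    A ↦ CC
    C ↦ AB
    B ↦ CA  (constrained at step 1)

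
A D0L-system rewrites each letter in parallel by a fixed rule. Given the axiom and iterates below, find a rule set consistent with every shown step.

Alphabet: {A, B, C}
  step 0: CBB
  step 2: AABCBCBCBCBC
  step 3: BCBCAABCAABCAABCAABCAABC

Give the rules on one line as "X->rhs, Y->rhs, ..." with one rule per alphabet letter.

A->BC, B->AA, C->BC

  step 2 ⇒ step 3: AABCBCBCBCBC ⇒ BC·BC·AA·BC·AA·BC·AA·BC·AA·BC·AA·BC
    A ↦ BC
    B ↦ AA
    C ↦ BC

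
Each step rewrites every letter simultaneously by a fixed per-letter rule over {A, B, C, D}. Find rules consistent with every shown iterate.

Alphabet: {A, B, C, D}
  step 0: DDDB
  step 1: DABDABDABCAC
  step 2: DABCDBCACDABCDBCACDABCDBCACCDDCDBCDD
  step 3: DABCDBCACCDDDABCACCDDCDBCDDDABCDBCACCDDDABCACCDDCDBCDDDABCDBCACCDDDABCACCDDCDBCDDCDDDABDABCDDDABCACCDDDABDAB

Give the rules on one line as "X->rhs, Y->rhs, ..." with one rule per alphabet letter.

  step 2 ⇒ step 3: DABCDBCACDABCDBCACDABCDBCACCDDCDBCDD ⇒ DAB·CDB·CAC·CDD·DAB·CAC·CDD·CDB·CDD·DAB·CDB·CAC·CDD·DAB·CAC·CDD·CDB·CDD·DAB·CDB·CAC·CDD·DAB·CAC·CDD·CDB·CDD·CDD·DAB·DAB·CDD·DAB·CAC·CDD·DAB·DAB
    A ↦ CDB
    B ↦ CAC
    C ↦ CDD
    D ↦ DAB

A->CDB, B->CAC, C->CDD, D->DAB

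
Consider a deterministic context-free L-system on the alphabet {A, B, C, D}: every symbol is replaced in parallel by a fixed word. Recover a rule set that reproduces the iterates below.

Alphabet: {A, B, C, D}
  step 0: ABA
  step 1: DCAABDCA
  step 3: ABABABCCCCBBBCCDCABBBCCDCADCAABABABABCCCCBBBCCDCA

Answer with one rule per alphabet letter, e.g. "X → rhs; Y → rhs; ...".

  step 0 ⇒ step 1: ABA ⇒ DCA·AB·DCA
    A ↦ DCA
    B ↦ AB
    C ↦ CC  (constrained at step 1)
    D ↦ BBB  (constrained at step 1)

A->DCA, B->AB, C->CC, D->BBB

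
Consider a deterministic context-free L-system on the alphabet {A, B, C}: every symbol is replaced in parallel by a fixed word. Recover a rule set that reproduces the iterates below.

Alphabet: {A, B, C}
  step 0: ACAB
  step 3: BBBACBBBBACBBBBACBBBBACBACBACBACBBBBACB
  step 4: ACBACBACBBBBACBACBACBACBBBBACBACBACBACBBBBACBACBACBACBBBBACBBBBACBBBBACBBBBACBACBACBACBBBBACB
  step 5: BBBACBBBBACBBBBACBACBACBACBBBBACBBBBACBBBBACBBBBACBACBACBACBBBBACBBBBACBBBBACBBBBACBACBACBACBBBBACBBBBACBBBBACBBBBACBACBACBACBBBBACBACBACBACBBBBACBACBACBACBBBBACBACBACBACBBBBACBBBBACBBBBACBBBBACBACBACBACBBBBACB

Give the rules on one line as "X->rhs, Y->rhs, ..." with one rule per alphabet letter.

A->B, B->ACB, C->BB

  step 4 ⇒ step 5: ACBACBACBBBBACBACBACBACBBBBACBACBACBACBBBBACBACBACBACBBBBACBBBBACBBBBACBBBBACBACBACBACBBBBACB ⇒ B·BB·ACB·B·BB·ACB·B·BB·ACB·ACB·ACB·ACB·B·BB·ACB·B·BB·ACB·B·BB·ACB·B·BB·ACB·ACB·ACB·ACB·B·BB·ACB·B·BB·ACB·B·BB·ACB·B·BB·ACB·ACB·ACB·ACB·B·BB·ACB·B·BB·ACB·B·BB·ACB·B·BB·ACB·ACB·ACB·ACB·B·BB·ACB·ACB·ACB·ACB·B·BB·ACB·ACB·ACB·ACB·B·BB·ACB·ACB·ACB·ACB·B·BB·ACB·B·BB·ACB·B·BB·ACB·B·BB·ACB·ACB·ACB·ACB·B·BB·ACB
    A ↦ B
    B ↦ ACB
    C ↦ BB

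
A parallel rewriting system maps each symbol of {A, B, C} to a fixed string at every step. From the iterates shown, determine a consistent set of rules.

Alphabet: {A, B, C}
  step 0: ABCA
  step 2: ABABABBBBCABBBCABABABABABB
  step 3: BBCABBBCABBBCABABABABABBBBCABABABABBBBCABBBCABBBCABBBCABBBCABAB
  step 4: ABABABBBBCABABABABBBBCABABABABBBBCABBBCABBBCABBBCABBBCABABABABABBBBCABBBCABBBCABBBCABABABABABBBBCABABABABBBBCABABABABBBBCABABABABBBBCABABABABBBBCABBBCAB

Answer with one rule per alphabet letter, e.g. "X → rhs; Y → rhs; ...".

  step 3 ⇒ step 4: BBCABBBCABBBCABABABABABBBBCABABABABBBBCABBBCABBBCABBBCABBBCABAB ⇒ AB·AB·ABB·BBC·AB·AB·AB·ABB·BBC·AB·AB·AB·ABB·BBC·AB·BBC·AB·BBC·AB·BBC·AB·BBC·AB·AB·AB·AB·ABB·BBC·AB·BBC·AB·BBC·AB·BBC·AB·AB·AB·AB·ABB·BBC·AB·AB·AB·ABB·BBC·AB·AB·AB·ABB·BBC·AB·AB·AB·ABB·BBC·AB·AB·AB·ABB·BBC·AB·BBC·AB
    A ↦ BBC
    B ↦ AB
    C ↦ ABB

A->BBC, B->AB, C->ABB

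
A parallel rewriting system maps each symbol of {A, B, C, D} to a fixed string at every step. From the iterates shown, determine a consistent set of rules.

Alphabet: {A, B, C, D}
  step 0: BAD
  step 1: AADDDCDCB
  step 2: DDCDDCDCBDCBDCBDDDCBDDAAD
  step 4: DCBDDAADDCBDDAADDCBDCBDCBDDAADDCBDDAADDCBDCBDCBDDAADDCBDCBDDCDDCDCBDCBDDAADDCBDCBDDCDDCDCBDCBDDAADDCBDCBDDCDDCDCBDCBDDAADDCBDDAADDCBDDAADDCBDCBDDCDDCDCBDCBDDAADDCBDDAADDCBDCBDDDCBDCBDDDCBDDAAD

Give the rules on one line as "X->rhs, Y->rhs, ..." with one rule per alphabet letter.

A->DDC, B->AAD, C->DD, D->DCB

  step 1 ⇒ step 2: AADDDCDCB ⇒ DDC·DDC·DCB·DCB·DCB·DD·DCB·DD·AAD
    A ↦ DDC
    B ↦ AAD
    C ↦ DD
    D ↦ DCB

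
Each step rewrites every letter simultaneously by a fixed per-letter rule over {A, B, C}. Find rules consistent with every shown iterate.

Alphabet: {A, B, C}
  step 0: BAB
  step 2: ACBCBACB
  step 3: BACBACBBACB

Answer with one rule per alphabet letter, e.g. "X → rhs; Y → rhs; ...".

A->B, B->CB, C->A

  step 2 ⇒ step 3: ACBCBACB ⇒ B·A·CB·A·CB·B·A·CB
    A ↦ B
    B ↦ CB
    C ↦ A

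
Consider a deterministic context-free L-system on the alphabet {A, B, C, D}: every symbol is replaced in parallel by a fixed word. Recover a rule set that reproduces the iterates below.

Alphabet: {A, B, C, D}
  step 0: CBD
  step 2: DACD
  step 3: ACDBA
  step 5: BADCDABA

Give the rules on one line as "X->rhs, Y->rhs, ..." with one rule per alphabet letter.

  step 2 ⇒ step 3: DACD ⇒ A·CD·B·A
    A ↦ CD
    C ↦ B
    D ↦ A
    B ↦ D  (constrained at step 0)

A->CD, B->D, C->B, D->A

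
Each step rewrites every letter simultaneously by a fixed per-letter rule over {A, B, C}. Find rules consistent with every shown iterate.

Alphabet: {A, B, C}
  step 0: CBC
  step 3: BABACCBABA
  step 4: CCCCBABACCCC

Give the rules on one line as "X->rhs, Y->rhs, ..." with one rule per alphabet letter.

  step 3 ⇒ step 4: BABACCBABA ⇒ C·C·C·C·BA·BA·C·C·C·C
    A ↦ C
    B ↦ C
    C ↦ BA

A->C, B->C, C->BA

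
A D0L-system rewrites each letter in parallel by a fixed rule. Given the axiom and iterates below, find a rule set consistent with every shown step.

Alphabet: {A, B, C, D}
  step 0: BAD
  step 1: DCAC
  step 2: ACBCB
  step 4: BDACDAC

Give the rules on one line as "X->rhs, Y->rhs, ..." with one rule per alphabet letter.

A->C, B->D, C->B, D->AC

  step 1 ⇒ step 2: DCAC ⇒ AC·B·C·B
    A ↦ C
    C ↦ B
    D ↦ AC
  step 0 ⇒ step 1: BAD ⇒ D·C·AC
    B ↦ D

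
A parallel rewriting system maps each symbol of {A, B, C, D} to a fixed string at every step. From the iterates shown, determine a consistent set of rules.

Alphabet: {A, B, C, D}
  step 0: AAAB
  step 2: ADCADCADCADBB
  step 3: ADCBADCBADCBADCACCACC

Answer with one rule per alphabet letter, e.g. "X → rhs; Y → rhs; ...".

  step 2 ⇒ step 3: ADCADCADCADBB ⇒ AD·C·B·AD·C·B·AD·C·B·AD·C·ACC·ACC
    A ↦ AD
    B ↦ ACC
    C ↦ B
    D ↦ C

A->AD, B->ACC, C->B, D->C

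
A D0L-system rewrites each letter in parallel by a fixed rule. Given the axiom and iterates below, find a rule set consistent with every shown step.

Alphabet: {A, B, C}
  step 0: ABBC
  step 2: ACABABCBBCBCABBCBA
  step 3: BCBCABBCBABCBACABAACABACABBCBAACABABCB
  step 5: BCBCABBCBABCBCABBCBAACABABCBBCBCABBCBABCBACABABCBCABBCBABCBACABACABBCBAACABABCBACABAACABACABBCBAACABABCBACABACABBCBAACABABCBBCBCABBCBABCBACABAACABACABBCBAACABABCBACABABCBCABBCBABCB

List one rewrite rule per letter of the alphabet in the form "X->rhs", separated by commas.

A->BCB, B->A, C->CAB

  step 2 ⇒ step 3: ACABABCBBCBCABBCBA ⇒ BCB·CAB·BCB·A·BCB·A·CAB·A·A·CAB·A·CAB·BCB·A·A·CAB·A·BCB
    A ↦ BCB
    B ↦ A
    C ↦ CAB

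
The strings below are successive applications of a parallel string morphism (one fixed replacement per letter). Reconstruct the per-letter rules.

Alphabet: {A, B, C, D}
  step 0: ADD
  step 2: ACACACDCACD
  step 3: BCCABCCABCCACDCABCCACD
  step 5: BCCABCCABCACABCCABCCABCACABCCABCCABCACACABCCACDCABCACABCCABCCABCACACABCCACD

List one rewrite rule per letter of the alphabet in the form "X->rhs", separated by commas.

A->BC, B->A, C->CA, D->CD

  step 2 ⇒ step 3: ACACACDCACD ⇒ BC·CA·BC·CA·BC·CA·CD·CA·BC·CA·CD
    A ↦ BC
    C ↦ CA
    D ↦ CD
    B ↦ A  (constrained at step 3)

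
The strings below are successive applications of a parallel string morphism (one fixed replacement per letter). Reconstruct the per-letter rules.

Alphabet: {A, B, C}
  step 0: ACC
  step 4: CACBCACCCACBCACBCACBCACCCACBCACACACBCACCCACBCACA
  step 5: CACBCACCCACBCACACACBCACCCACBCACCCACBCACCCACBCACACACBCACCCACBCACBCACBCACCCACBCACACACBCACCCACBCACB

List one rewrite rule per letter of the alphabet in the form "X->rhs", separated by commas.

  step 4 ⇒ step 5: CACBCACCCACBCACBCACBCACCCACBCACACACBCACCCACBCACA ⇒ CA·CB·CA·CC·CA·CB·CA·CA·CA·CB·CA·CC·CA·CB·CA·CC·CA·CB·CA·CC·CA·CB·CA·CA·CA·CB·CA·CC·CA·CB·CA·CB·CA·CB·CA·CC·CA·CB·CA·CA·CA·CB·CA·CC·CA·CB·CA·CB
    A ↦ CB
    B ↦ CC
    C ↦ CA

A->CB, B->CC, C->CA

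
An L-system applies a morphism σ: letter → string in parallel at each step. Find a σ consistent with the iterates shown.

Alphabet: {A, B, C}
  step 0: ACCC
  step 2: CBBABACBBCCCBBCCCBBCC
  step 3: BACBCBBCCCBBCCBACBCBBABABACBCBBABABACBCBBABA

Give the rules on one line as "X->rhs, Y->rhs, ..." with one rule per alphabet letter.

  step 2 ⇒ step 3: CBBABACBBCCCBBCCCBBCC ⇒ BA·CB·CB·BCC·CB·BCC·BA·CB·CB·BA·BA·BA·CB·CB·BA·BA·BA·CB·CB·BA·BA
    A ↦ BCC
    B ↦ CB
    C ↦ BA

A->BCC, B->CB, C->BA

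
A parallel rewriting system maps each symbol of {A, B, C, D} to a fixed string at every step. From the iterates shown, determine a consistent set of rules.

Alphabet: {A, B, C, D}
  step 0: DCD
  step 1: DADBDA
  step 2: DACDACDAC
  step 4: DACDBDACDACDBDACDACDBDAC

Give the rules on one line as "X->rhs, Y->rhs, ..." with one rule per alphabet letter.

A->C, B->C, C->DB, D->DA

  step 1 ⇒ step 2: DADBDA ⇒ DA·C·DA·C·DA·C
    A ↦ C
    B ↦ C
    D ↦ DA
  step 0 ⇒ step 1: DCD ⇒ DA·DB·DA
    C ↦ DB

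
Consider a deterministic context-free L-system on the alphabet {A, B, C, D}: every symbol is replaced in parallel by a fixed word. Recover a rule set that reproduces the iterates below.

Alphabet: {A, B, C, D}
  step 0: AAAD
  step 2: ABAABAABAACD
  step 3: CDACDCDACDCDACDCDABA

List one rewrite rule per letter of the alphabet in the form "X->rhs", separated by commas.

  step 2 ⇒ step 3: ABAABAABAACD ⇒ CD·A·CD·CD·A·CD·CD·A·CD·CD·A·BA
    A ↦ CD
    B ↦ A
    C ↦ A
    D ↦ BA

A->CD, B->A, C->A, D->BA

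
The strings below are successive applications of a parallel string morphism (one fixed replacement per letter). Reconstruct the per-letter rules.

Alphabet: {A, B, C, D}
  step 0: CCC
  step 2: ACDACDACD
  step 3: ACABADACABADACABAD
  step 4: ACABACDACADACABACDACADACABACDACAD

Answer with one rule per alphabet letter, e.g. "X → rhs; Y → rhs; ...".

A->AC, B->D, C->AB, D->AD

  step 3 ⇒ step 4: ACABADACABADACABAD ⇒ AC·AB·AC·D·AC·AD·AC·AB·AC·D·AC·AD·AC·AB·AC·D·AC·AD
    A ↦ AC
    B ↦ D
    C ↦ AB
    D ↦ AD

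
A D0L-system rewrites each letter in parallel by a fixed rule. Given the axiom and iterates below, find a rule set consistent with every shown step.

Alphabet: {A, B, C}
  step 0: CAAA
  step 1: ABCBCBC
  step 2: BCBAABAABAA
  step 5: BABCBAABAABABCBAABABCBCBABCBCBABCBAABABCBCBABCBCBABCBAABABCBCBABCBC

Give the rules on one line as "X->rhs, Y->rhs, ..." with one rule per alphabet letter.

A->BC, B->BA, C->A

  step 1 ⇒ step 2: ABCBCBC ⇒ BC·BA·A·BA·A·BA·A
    A ↦ BC
    B ↦ BA
    C ↦ A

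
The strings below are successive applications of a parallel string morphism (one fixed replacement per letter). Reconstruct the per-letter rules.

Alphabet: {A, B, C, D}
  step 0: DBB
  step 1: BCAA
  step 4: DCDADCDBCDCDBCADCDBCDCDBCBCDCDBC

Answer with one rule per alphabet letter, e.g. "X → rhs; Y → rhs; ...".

  step 0 ⇒ step 1: DBB ⇒ BC·A·A
    B ↦ A
    D ↦ BC
    A ↦ C  (constrained at step 1)
    C ↦ DCD  (constrained at step 1)

A->C, B->A, C->DCD, D->BC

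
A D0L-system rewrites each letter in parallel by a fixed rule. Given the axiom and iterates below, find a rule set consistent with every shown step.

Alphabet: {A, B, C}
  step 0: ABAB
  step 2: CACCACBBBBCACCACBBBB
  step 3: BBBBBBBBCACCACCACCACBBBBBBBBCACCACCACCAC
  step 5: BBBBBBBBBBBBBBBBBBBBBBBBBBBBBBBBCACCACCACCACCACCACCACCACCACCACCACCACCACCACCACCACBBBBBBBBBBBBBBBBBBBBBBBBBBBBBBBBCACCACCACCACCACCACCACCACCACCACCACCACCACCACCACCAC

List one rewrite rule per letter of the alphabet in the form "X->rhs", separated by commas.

  step 2 ⇒ step 3: CACCACBBBBCACCACBBBB ⇒ B·BB·B·B·BB·B·CAC·CAC·CAC·CAC·B·BB·B·B·BB·B·CAC·CAC·CAC·CAC
    A ↦ BB
    B ↦ CAC
    C ↦ B

A->BB, B->CAC, C->B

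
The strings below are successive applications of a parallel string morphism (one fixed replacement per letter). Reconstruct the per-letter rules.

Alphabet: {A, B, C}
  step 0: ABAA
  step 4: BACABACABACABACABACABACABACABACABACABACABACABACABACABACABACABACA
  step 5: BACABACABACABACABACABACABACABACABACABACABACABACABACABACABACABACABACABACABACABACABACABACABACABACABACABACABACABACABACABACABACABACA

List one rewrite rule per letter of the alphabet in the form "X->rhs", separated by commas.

A->CA, B->BA, C->BA

  step 4 ⇒ step 5: BACABACABACABACABACABACABACABACABACABACABACABACABACABACABACABACA ⇒ BA·CA·BA·CA·BA·CA·BA·CA·BA·CA·BA·CA·BA·CA·BA·CA·BA·CA·BA·CA·BA·CA·BA·CA·BA·CA·BA·CA·BA·CA·BA·CA·BA·CA·BA·CA·BA·CA·BA·CA·BA·CA·BA·CA·BA·CA·BA·CA·BA·CA·BA·CA·BA·CA·BA·CA·BA·CA·BA·CA·BA·CA·BA·CA
    A ↦ CA
    B ↦ BA
    C ↦ BA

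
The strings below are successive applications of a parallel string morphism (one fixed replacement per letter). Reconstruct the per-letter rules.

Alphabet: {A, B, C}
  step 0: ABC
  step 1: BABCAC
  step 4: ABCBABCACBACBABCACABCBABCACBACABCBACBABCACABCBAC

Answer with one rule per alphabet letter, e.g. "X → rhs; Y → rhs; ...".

A->B, B->ABC, C->AC

  step 0 ⇒ step 1: ABC ⇒ B·ABC·AC
    A ↦ B
    B ↦ ABC
    C ↦ AC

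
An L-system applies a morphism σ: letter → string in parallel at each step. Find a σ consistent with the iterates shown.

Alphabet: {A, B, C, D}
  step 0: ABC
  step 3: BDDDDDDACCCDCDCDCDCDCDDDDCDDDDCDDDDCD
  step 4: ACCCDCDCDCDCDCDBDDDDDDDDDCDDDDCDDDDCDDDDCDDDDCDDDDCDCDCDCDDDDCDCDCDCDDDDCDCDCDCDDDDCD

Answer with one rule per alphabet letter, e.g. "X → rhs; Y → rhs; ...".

A->B, B->ACC, C->DDD, D->CD

  step 3 ⇒ step 4: BDDDDDDACCCDCDCDCDCDCDDDDCDDDDCDDDDCD ⇒ ACC·CD·CD·CD·CD·CD·CD·B·DDD·DDD·DDD·CD·DDD·CD·DDD·CD·DDD·CD·DDD·CD·DDD·CD·CD·CD·CD·DDD·CD·CD·CD·CD·DDD·CD·CD·CD·CD·DDD·CD
    A ↦ B
    B ↦ ACC
    C ↦ DDD
    D ↦ CD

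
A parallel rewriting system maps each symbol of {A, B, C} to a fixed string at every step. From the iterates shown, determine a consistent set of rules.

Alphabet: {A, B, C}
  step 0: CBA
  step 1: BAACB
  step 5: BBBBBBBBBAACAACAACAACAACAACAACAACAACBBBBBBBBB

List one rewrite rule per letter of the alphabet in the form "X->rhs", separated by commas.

  step 0 ⇒ step 1: CBA ⇒ B·AAC·B
    A ↦ B
    B ↦ AAC
    C ↦ B

A->B, B->AAC, C->B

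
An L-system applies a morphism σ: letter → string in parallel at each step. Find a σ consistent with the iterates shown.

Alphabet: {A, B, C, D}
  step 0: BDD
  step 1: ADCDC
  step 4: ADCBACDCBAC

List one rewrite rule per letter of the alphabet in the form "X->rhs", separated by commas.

A->C, B->A, C->B, D->DC

  step 0 ⇒ step 1: BDD ⇒ A·DC·DC
    B ↦ A
    D ↦ DC
    A ↦ C  (constrained at step 1)
    C ↦ B  (constrained at step 1)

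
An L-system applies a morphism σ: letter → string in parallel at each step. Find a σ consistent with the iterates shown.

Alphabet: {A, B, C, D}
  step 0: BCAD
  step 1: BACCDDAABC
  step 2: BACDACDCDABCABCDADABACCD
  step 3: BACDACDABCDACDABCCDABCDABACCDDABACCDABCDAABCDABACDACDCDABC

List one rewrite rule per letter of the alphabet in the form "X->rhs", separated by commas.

A->DA, B->BAC, C->CD, D->ABC

  step 2 ⇒ step 3: BACDACDCDABCABCDADABACCD ⇒ BAC·DA·CD·ABC·DA·CD·ABC·CD·ABC·DA·BAC·CD·DA·BAC·CD·ABC·DA·ABC·DA·BAC·DA·CD·CD·ABC
    A ↦ DA
    B ↦ BAC
    C ↦ CD
    D ↦ ABC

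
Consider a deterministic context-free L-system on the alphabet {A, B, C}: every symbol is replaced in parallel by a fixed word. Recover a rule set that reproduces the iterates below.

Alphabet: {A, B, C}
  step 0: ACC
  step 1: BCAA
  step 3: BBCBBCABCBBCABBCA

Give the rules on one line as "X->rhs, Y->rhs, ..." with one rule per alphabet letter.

A->BC, B->BBC, C->A

  step 0 ⇒ step 1: ACC ⇒ BC·A·A
    A ↦ BC
    C ↦ A
    B ↦ BBC  (constrained at step 1)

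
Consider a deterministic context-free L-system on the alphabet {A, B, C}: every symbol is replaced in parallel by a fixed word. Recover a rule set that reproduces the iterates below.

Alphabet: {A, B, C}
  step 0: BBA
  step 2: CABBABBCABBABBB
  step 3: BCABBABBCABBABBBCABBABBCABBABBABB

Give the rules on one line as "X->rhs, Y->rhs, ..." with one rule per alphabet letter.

  step 2 ⇒ step 3: CABBABBCABBABBB ⇒ B·C·ABB·ABB·C·ABB·ABB·B·C·ABB·ABB·C·ABB·ABB·ABB
    A ↦ C
    B ↦ ABB
    C ↦ B

A->C, B->ABB, C->B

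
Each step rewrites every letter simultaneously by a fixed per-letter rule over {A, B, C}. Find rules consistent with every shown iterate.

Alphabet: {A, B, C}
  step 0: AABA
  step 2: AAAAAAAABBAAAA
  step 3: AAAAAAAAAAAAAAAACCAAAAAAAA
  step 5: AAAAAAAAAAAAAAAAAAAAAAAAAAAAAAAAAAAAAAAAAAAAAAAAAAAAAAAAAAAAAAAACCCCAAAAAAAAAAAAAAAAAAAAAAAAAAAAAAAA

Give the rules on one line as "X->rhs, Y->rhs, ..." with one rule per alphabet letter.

  step 2 ⇒ step 3: AAAAAAAABBAAAA ⇒ AA·AA·AA·AA·AA·AA·AA·AA·C·C·AA·AA·AA·AA
    A ↦ AA
    B ↦ C
    C ↦ BB  (constrained at step 3)

A->AA, B->C, C->BB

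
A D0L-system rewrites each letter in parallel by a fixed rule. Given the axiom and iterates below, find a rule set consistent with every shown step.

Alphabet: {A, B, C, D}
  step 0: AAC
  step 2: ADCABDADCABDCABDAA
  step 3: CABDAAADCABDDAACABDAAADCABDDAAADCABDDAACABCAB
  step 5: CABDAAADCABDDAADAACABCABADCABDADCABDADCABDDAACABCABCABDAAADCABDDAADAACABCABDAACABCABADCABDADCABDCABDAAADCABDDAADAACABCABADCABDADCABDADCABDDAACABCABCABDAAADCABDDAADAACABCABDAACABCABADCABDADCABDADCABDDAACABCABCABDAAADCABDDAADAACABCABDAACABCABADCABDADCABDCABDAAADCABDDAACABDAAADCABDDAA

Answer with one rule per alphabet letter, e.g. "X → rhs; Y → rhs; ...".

A->CAB, B->D, C->AD, D->DAA

  step 2 ⇒ step 3: ADCABDADCABDCABDAA ⇒ CAB·DAA·AD·CAB·D·DAA·CAB·DAA·AD·CAB·D·DAA·AD·CAB·D·DAA·CAB·CAB
    A ↦ CAB
    B ↦ D
    C ↦ AD
    D ↦ DAA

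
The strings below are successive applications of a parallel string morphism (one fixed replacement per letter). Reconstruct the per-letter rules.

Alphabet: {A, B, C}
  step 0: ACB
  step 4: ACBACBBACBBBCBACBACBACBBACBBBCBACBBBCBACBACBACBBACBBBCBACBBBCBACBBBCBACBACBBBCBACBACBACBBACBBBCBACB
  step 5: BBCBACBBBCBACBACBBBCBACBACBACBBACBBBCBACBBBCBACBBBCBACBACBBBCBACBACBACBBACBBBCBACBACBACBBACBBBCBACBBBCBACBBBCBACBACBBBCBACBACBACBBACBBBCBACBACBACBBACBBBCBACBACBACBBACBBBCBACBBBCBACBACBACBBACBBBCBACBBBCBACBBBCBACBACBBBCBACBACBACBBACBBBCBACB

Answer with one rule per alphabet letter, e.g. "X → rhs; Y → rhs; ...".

A->BBC, B->ACB, C->B

  step 4 ⇒ step 5: ACBACBBACBBBCBACBACBACBBACBBBCBACBBBCBACBACBACBBACBBBCBACBBBCBACBBBCBACBACBBBCBACBACBACBBACBBBCBACB ⇒ BBC·B·ACB·BBC·B·ACB·ACB·BBC·B·ACB·ACB·ACB·B·ACB·BBC·B·ACB·BBC·B·ACB·BBC·B·ACB·ACB·BBC·B·ACB·ACB·ACB·B·ACB·BBC·B·ACB·ACB·ACB·B·ACB·BBC·B·ACB·BBC·B·ACB·BBC·B·ACB·ACB·BBC·B·ACB·ACB·ACB·B·ACB·BBC·B·ACB·ACB·ACB·B·ACB·BBC·B·ACB·ACB·ACB·B·ACB·BBC·B·ACB·BBC·B·ACB·ACB·ACB·B·ACB·BBC·B·ACB·BBC·B·ACB·BBC·B·ACB·ACB·BBC·B·ACB·ACB·ACB·B·ACB·BBC·B·ACB
    A ↦ BBC
    B ↦ ACB
    C ↦ B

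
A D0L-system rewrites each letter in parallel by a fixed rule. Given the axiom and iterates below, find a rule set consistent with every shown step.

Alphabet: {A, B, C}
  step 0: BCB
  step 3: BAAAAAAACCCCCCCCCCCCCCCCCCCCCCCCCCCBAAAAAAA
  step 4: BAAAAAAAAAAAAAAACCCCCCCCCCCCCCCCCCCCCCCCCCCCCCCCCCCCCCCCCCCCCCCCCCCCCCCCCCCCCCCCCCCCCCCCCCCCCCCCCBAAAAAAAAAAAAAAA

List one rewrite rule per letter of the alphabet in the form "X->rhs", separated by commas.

  step 3 ⇒ step 4: BAAAAAAACCCCCCCCCCCCCCCCCCCCCCCCCCCBAAAAAAA ⇒ BA·AA·AA·AA·AA·AA·AA·AA·CCC·CCC·CCC·CCC·CCC·CCC·CCC·CCC·CCC·CCC·CCC·CCC·CCC·CCC·CCC·CCC·CCC·CCC·CCC·CCC·CCC·CCC·CCC·CCC·CCC·CCC·CCC·BA·AA·AA·AA·AA·AA·AA·AA
    A ↦ AA
    B ↦ BA
    C ↦ CCC

A->AA, B->BA, C->CCC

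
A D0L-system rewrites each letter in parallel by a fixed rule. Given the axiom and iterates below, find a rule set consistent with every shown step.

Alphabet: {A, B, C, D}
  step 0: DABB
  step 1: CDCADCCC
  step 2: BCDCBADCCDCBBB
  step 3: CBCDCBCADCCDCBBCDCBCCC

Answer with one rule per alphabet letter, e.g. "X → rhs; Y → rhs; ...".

A->ADC, B->C, C->B, D->CDC

  step 2 ⇒ step 3: BCDCBADCCDCBBB ⇒ C·B·CDC·B·C·ADC·CDC·B·B·CDC·B·C·C·C
    A ↦ ADC
    B ↦ C
    C ↦ B
    D ↦ CDC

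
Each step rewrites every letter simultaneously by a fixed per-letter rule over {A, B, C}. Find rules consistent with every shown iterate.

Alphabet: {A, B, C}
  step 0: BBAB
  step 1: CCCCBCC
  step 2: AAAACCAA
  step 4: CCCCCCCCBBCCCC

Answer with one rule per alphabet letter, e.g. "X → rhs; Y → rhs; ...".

A->B, B->CC, C->A

  step 1 ⇒ step 2: CCCCBCC ⇒ A·A·A·A·CC·A·A
    B ↦ CC
    C ↦ A
  step 0 ⇒ step 1: BBAB ⇒ CC·CC·B·CC
    A ↦ B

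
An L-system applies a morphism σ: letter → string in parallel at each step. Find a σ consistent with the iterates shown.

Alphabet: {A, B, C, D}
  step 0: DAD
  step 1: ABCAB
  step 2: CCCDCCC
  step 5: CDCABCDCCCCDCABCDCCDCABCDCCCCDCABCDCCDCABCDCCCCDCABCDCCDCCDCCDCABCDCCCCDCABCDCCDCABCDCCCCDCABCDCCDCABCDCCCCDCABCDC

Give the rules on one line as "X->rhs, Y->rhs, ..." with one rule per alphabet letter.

  step 1 ⇒ step 2: ABCAB ⇒ C·C·CDC·C·C
    A ↦ C
    B ↦ C
    C ↦ CDC
  step 0 ⇒ step 1: DAD ⇒ AB·C·AB
    D ↦ AB

A->C, B->C, C->CDC, D->AB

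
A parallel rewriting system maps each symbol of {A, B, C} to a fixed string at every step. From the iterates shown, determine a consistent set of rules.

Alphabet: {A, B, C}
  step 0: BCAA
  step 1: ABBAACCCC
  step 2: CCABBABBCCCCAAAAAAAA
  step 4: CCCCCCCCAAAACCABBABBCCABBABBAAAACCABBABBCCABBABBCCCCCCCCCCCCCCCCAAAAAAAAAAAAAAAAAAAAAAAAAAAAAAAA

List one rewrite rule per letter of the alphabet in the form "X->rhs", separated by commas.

  step 1 ⇒ step 2: ABBAACCCC ⇒ CC·ABB·ABB·CC·CC·AA·AA·AA·AA
    A ↦ CC
    B ↦ ABB
    C ↦ AA

A->CC, B->ABB, C->AA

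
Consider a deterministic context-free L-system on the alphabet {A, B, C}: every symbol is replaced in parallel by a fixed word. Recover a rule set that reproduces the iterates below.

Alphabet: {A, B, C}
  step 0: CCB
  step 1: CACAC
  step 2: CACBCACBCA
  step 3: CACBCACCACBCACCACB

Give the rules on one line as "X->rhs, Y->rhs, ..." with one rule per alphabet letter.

A->CB, B->C, C->CA

  step 2 ⇒ step 3: CACBCACBCA ⇒ CA·CB·CA·C·CA·CB·CA·C·CA·CB
    A ↦ CB
    B ↦ C
    C ↦ CA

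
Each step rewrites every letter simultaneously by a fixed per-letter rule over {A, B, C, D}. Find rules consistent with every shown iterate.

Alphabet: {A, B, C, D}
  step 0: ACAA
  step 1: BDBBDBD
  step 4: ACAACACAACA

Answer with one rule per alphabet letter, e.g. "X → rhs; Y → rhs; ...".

A->BD, B->A, C->B, D->C

  step 0 ⇒ step 1: ACAA ⇒ BD·B·BD·BD
    A ↦ BD
    C ↦ B
    B ↦ A  (constrained at step 1)
    D ↦ C  (constrained at step 1)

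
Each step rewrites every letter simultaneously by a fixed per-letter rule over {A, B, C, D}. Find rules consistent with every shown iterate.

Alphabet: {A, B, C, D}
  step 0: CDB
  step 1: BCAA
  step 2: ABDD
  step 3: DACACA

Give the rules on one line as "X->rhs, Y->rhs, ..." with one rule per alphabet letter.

A->D, B->A, C->B, D->CA

  step 2 ⇒ step 3: ABDD ⇒ D·A·CA·CA
    A ↦ D
    B ↦ A
    D ↦ CA
  step 0 ⇒ step 1: CDB ⇒ B·CA·A
    C ↦ B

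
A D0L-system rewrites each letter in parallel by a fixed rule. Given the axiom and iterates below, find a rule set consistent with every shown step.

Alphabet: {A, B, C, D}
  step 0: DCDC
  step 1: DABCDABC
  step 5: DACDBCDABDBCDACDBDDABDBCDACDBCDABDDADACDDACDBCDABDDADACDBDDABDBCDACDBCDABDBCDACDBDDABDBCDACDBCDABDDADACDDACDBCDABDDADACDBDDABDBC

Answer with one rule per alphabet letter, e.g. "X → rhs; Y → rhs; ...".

A->CD, B->BD, C->BC, D->DA

  step 0 ⇒ step 1: DCDC ⇒ DA·BC·DA·BC
    C ↦ BC
    D ↦ DA
    A ↦ CD  (constrained at step 1)
    B ↦ BD  (constrained at step 1)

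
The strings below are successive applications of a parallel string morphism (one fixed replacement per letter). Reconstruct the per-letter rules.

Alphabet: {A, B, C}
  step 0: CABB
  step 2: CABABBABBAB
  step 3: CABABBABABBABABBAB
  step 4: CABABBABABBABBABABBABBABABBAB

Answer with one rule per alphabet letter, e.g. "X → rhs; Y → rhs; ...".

  step 3 ⇒ step 4: CABABBABABBABABBAB ⇒ CA·B·AB·B·AB·AB·B·AB·B·AB·AB·B·AB·B·AB·AB·B·AB
    A ↦ B
    B ↦ AB
    C ↦ CA

A->B, B->AB, C->CA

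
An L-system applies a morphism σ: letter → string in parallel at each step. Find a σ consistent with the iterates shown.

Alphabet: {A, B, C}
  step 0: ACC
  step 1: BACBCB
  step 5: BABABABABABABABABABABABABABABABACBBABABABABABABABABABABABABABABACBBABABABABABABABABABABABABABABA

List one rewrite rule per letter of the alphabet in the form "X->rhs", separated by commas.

  step 0 ⇒ step 1: ACC ⇒ BA·CB·CB
    A ↦ BA
    C ↦ CB
    B ↦ BA  (constrained at step 1)

A->BA, B->BA, C->CB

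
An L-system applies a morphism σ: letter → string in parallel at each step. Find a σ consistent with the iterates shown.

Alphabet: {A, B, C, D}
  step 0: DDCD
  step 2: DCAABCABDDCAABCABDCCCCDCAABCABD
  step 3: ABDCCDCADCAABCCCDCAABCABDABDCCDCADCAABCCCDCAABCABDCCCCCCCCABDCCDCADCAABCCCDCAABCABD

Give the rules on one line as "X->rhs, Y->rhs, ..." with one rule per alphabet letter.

A->DCA, B->ABC, C->CC, D->ABD

  step 2 ⇒ step 3: DCAABCABDDCAABCABDCCCCDCAABCABD ⇒ ABD·CC·DCA·DCA·ABC·CC·DCA·ABC·ABD·ABD·CC·DCA·DCA·ABC·CC·DCA·ABC·ABD·CC·CC·CC·CC·ABD·CC·DCA·DCA·ABC·CC·DCA·ABC·ABD
    A ↦ DCA
    B ↦ ABC
    C ↦ CC
    D ↦ ABD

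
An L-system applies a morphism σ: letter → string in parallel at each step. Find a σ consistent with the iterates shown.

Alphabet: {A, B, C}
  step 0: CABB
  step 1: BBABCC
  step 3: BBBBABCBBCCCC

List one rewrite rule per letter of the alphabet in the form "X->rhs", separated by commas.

  step 0 ⇒ step 1: CABB ⇒ BB·AB·C·C
    A ↦ AB
    B ↦ C
    C ↦ BB

A->AB, B->C, C->BB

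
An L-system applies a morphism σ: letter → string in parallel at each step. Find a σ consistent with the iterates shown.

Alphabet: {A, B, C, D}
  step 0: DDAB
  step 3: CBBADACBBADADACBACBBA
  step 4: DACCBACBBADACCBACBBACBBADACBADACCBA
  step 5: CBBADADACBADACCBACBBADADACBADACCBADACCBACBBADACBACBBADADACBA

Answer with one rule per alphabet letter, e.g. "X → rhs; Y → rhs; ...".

A->BA, B->C, C->DA, D->CB

  step 4 ⇒ step 5: DACCBACBBADACCBACBBACBBADACBADACCBA ⇒ CB·BA·DA·DA·C·BA·DA·C·C·BA·CB·BA·DA·DA·C·BA·DA·C·C·BA·DA·C·C·BA·CB·BA·DA·C·BA·CB·BA·DA·DA·C·BA
    A ↦ BA
    B ↦ C
    C ↦ DA
    D ↦ CB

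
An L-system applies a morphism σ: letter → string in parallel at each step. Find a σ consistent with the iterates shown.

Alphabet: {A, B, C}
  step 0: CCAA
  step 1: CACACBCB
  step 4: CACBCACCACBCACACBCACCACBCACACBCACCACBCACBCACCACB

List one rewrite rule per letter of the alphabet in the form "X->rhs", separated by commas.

  step 0 ⇒ step 1: CCAA ⇒ CA·CA·CB·CB
    A ↦ CB
    C ↦ CA
    B ↦ C  (constrained at step 1)

A->CB, B->C, C->CA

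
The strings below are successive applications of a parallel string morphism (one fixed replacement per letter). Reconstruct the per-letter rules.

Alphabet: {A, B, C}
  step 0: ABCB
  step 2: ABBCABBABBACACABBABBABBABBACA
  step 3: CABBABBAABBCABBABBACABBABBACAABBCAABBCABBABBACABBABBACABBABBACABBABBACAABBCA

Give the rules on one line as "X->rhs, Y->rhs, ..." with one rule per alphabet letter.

  step 2 ⇒ step 3: ABBCABBABBACACABBABBABBABBACA ⇒ CA·BBA·BBA·ABB·CA·BBA·BBA·CA·BBA·BBA·CA·ABB·CA·ABB·CA·BBA·BBA·CA·BBA·BBA·CA·BBA·BBA·CA·BBA·BBA·CA·ABB·CA
    A ↦ CA
    B ↦ BBA
    C ↦ ABB

A->CA, B->BBA, C->ABB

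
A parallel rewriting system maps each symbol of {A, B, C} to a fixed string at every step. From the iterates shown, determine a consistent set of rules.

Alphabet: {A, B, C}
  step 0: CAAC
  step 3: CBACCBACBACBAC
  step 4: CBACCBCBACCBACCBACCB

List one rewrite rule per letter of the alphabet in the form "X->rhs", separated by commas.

A->C, B->A, C->CB

  step 3 ⇒ step 4: CBACCBACBACBAC ⇒ CB·A·C·CB·CB·A·C·CB·A·C·CB·A·C·CB
    A ↦ C
    B ↦ A
    C ↦ CB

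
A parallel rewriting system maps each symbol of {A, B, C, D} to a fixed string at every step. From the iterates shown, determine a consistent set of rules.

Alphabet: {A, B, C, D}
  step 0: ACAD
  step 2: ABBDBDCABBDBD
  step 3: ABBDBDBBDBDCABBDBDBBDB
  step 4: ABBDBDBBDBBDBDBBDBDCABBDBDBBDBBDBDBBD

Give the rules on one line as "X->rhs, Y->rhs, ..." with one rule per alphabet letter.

A->AB, B->BD, C->DC, D->B

  step 3 ⇒ step 4: ABBDBDBBDBDCABBDBDBBDB ⇒ AB·BD·BD·B·BD·B·BD·BD·B·BD·B·DC·AB·BD·BD·B·BD·B·BD·BD·B·BD
    A ↦ AB
    B ↦ BD
    C ↦ DC
    D ↦ B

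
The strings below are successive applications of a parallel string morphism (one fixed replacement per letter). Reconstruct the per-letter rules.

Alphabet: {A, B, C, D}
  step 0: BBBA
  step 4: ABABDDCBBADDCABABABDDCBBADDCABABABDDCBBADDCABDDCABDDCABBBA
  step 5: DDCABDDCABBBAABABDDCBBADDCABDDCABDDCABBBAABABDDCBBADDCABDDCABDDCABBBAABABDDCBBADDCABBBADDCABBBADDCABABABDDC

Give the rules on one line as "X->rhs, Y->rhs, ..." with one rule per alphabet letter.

  step 4 ⇒ step 5: ABABDDCBBADDCABABABDDCBBADDCABABABDDCBBADDCABDDCABDDCABBBA ⇒ DDC·AB·DDC·AB·B·B·A·AB·AB·DDC·B·B·A·DDC·AB·DDC·AB·DDC·AB·B·B·A·AB·AB·DDC·B·B·A·DDC·AB·DDC·AB·DDC·AB·B·B·A·AB·AB·DDC·B·B·A·DDC·AB·B·B·A·DDC·AB·B·B·A·DDC·AB·AB·AB·DDC
    A ↦ DDC
    B ↦ AB
    C ↦ A
    D ↦ B

A->DDC, B->AB, C->A, D->B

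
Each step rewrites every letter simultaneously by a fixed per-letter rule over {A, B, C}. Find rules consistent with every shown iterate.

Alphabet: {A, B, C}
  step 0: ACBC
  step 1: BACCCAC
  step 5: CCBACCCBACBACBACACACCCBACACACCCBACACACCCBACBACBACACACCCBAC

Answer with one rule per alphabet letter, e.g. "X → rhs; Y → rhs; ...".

  step 0 ⇒ step 1: ACBC ⇒ B·AC·CC·AC
    A ↦ B
    B ↦ CC
    C ↦ AC

A->B, B->CC, C->AC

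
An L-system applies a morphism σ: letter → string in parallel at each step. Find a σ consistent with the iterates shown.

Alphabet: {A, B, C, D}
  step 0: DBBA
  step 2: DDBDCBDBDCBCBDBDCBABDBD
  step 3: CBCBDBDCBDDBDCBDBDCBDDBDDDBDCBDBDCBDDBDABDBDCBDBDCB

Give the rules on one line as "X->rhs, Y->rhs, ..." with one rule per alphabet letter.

A->AB, B->DBD, C->D, D->CB

  step 2 ⇒ step 3: DDBDCBDBDCBCBDBDCBABDBD ⇒ CB·CB·DBD·CB·D·DBD·CB·DBD·CB·D·DBD·D·DBD·CB·DBD·CB·D·DBD·AB·DBD·CB·DBD·CB
    A ↦ AB
    B ↦ DBD
    C ↦ D
    D ↦ CB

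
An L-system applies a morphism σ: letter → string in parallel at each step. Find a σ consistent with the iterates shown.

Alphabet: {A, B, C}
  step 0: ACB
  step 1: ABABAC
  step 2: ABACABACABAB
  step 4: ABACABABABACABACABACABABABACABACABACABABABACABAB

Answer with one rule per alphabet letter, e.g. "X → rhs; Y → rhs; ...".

  step 1 ⇒ step 2: ABABAC ⇒ AB·AC·AB·AC·AB·AB
    A ↦ AB
    B ↦ AC
    C ↦ AB

A->AB, B->AC, C->AB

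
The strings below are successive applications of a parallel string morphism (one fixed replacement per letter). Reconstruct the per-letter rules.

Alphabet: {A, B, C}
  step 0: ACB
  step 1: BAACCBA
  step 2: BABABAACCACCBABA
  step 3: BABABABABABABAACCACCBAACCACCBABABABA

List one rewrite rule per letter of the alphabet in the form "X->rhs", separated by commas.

A->BA, B->BA, C->ACC

  step 2 ⇒ step 3: BABABAACCACCBABA ⇒ BA·BA·BA·BA·BA·BA·BA·ACC·ACC·BA·ACC·ACC·BA·BA·BA·BA
    A ↦ BA
    B ↦ BA
    C ↦ ACC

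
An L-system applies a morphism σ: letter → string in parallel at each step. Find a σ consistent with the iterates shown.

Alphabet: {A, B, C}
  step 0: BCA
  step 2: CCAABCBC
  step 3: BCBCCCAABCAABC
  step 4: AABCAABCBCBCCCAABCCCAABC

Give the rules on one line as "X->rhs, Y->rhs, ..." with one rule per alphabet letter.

  step 3 ⇒ step 4: BCBCCCAABCAABC ⇒ AA·BC·AA·BC·BC·BC·C·C·AA·BC·C·C·AA·BC
    A ↦ C
    B ↦ AA
    C ↦ BC

A->C, B->AA, C->BC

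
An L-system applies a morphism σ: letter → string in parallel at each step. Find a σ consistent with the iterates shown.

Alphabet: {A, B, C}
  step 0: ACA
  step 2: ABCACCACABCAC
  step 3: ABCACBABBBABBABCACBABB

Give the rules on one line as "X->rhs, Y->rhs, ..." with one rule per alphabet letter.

A->AB, B->CAC, C->B

  step 2 ⇒ step 3: ABCACCACABCAC ⇒ AB·CAC·B·AB·B·B·AB·B·AB·CAC·B·AB·B
    A ↦ AB
    B ↦ CAC
    C ↦ B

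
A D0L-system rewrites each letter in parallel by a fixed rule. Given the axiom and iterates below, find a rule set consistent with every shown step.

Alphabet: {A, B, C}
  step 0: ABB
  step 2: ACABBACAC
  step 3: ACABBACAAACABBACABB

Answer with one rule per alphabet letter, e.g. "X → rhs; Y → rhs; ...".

A->AC, B->A, C->ABB

  step 2 ⇒ step 3: ACABBACAC ⇒ AC·ABB·AC·A·A·AC·ABB·AC·ABB
    A ↦ AC
    B ↦ A
    C ↦ ABB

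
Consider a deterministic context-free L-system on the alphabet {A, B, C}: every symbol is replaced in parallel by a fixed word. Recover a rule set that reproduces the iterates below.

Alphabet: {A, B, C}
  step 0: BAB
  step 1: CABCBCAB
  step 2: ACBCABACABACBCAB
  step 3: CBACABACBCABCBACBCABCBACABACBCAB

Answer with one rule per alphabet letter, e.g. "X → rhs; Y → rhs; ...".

  step 2 ⇒ step 3: ACBCABACABACBCAB ⇒ CB·A·CAB·A·CB·CAB·CB·A·CB·CAB·CB·A·CAB·A·CB·CAB
    A ↦ CB
    B ↦ CAB
    C ↦ A

A->CB, B->CAB, C->A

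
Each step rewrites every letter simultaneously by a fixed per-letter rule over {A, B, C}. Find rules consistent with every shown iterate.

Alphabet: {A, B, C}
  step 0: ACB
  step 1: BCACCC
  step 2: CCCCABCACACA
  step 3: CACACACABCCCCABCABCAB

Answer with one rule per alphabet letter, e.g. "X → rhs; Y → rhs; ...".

  step 2 ⇒ step 3: CCCCABCACACA ⇒ CA·CA·CA·CA·B·CCC·CA·B·CA·B·CA·B
    A ↦ B
    B ↦ CCC
    C ↦ CA

A->B, B->CCC, C->CA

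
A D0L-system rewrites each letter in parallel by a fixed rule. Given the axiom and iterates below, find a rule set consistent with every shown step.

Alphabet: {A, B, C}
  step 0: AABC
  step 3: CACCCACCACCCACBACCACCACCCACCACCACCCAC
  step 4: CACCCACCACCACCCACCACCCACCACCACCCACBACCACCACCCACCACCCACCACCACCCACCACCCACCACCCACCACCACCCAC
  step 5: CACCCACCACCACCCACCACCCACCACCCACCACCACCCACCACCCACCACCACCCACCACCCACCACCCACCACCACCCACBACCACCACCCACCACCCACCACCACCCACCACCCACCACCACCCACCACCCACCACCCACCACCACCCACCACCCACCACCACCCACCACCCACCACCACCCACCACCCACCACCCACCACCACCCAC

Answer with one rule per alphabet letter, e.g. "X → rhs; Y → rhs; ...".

A->C, B->BA, C->CAC

  step 4 ⇒ step 5: CACCCACCACCACCCACCACCCACCACCACCCACBACCACCACCCACCACCCACCACCACCCACCACCCACCACCCACCACCACCCAC ⇒ CAC·C·CAC·CAC·CAC·C·CAC·CAC·C·CAC·CAC·C·CAC·CAC·CAC·C·CAC·CAC·C·CAC·CAC·CAC·C·CAC·CAC·C·CAC·CAC·C·CAC·CAC·CAC·C·CAC·BA·C·CAC·CAC·C·CAC·CAC·C·CAC·CAC·CAC·C·CAC·CAC·C·CAC·CAC·CAC·C·CAC·CAC·C·CAC·CAC·C·CAC·CAC·CAC·C·CAC·CAC·C·CAC·CAC·CAC·C·CAC·CAC·C·CAC·CAC·CAC·C·CAC·CAC·C·CAC·CAC·C·CAC·CAC·CAC·C·CAC
    A ↦ C
    B ↦ BA
    C ↦ CAC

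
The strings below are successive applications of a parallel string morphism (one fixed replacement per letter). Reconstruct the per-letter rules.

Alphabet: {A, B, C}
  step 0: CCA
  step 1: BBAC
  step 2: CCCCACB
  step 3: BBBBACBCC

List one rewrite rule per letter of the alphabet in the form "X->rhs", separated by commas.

  step 2 ⇒ step 3: CCCCACB ⇒ B·B·B·B·AC·B·CC
    A ↦ AC
    B ↦ CC
    C ↦ B

A->AC, B->CC, C->B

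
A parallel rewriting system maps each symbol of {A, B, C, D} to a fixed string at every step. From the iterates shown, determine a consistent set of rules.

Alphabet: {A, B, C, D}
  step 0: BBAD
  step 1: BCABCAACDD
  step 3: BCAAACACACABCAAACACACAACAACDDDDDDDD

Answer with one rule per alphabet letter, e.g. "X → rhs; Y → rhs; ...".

A->AC, B->BCA, C->A, D->DD

  step 0 ⇒ step 1: BBAD ⇒ BCA·BCA·AC·DD
    A ↦ AC
    B ↦ BCA
    D ↦ DD
    C ↦ A  (constrained at step 1)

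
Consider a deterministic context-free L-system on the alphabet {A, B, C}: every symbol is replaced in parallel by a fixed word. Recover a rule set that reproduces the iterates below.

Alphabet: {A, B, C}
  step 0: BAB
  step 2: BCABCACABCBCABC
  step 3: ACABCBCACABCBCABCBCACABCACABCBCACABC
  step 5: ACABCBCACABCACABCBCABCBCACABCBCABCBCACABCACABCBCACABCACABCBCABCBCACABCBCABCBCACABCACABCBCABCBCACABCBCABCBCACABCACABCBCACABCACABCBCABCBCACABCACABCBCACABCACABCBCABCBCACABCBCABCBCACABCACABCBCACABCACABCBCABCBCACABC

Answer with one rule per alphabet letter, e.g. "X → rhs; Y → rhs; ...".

  step 2 ⇒ step 3: BCABCACABCBCABC ⇒ AC·ABC·BC·AC·ABC·BC·ABC·BC·AC·ABC·AC·ABC·BC·AC·ABC
    A ↦ BC
    B ↦ AC
    C ↦ ABC

A->BC, B->AC, C->ABC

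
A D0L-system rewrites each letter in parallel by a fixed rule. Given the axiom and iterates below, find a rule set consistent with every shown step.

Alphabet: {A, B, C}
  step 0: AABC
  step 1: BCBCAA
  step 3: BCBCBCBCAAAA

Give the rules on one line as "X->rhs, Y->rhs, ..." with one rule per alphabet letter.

  step 0 ⇒ step 1: AABC ⇒ BC·BC·A·A
    A ↦ BC
    B ↦ A
    C ↦ A

A->BC, B->A, C->A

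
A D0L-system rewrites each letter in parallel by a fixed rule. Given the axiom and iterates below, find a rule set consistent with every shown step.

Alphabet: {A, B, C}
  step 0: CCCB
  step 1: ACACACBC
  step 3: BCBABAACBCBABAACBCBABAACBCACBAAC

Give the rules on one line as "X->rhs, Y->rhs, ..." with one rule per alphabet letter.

A->BA, B->BC, C->AC

  step 0 ⇒ step 1: CCCB ⇒ AC·AC·AC·BC
    B ↦ BC
    C ↦ AC
    A ↦ BA  (constrained at step 1)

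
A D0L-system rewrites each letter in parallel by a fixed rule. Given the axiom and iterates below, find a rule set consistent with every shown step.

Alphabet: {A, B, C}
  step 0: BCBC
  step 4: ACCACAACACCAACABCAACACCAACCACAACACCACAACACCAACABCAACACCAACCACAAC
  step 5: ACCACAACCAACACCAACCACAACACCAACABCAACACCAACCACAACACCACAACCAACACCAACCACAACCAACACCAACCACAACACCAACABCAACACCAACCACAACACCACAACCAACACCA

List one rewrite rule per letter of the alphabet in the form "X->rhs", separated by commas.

  step 4 ⇒ step 5: ACCACAACACCAACABCAACACCAACCACAACACCACAACACCAACABCAACACCAACCACAAC ⇒ AC·CA·CA·AC·CA·AC·AC·CA·AC·CA·CA·AC·AC·CA·AC·AB·CA·AC·AC·CA·AC·CA·CA·AC·AC·CA·CA·AC·CA·AC·AC·CA·AC·CA·CA·AC·CA·AC·AC·CA·AC·CA·CA·AC·AC·CA·AC·AB·CA·AC·AC·CA·AC·CA·CA·AC·AC·CA·CA·AC·CA·AC·AC·CA
    A ↦ AC
    B ↦ AB
    C ↦ CA

A->AC, B->AB, C->CA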